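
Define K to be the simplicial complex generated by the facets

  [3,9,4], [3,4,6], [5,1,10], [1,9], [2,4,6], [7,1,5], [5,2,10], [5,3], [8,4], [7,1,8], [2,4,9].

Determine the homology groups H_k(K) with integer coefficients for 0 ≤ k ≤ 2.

Take the total order 1 < 2 < 3 < 4 < 5 < 6 < 7 < 8 < 9 < 10 on the vertex set. Then K (dimension 2) consists of the simplices:

  0-simplices (10): [1], [2], [3], [4], [5], [6], [7], [8], [9], [10]
  1-simplices (20): [1,5], [1,7], [1,8], [1,9], [1,10], [2,4], [2,5], [2,6], [2,9], [2,10], [3,4], [3,5], [3,6], [3,9], [4,6], [4,8], [4,9], [5,7], [5,10], [7,8]
  2-simplices (8): [1,5,7], [1,5,10], [1,7,8], [2,4,6], [2,4,9], [2,5,10], [3,4,6], [3,4,9]

Hence C_0 ≅ Z^10, C_1 ≅ Z^20, C_2 ≅ Z^8.

The boundary map ∂_1: C_1 → C_0 is given by ∂[p,q] = [q] − [p]. For instance
  ∂[5,10] = [10] − [5].
The 10×20 boundary matrix has rank 9 and Smith normal form diag(1,1,1,1,1,1,1,1,1).

Boundary ∂_2: C_2 → C_1 acts by ∂[p,q,r] = [q,r] − [p,r] + [p,q]. For instance
  ∂[3,4,9] = [4,9] − [3,9] + [3,4],
  ∂[1,5,7] = [5,7] − [1,7] + [1,5].
This gives a 20×8 integer matrix of rank 8; reducing to Smith normal form yields diagonal entries (1,1,1,1,1,1,1,1).

Computing H_k = (kernel of ∂_k) / (image of ∂_{k+1}):

  H_0: rank C_0 − rank ∂_1 = 10 − 9 = 1, and the invariant factors of ∂_1 are all 1, so H_0 ≅ Z.
  H_1: rank ker ∂_1 − rank ∂_2 = (20 − 9) − 8 = 3, and the invariant factors of ∂_2 are all 1, so H_1 ≅ Z^3.
  H_2: rank ker ∂_2 − rank ∂_3 = (8 − 8) − 0 = 0, and there is no ∂_3, so H_2 ≅ 0.

As a check, the Euler characteristic is 10 − 20 + 8 = -2, which agrees with 1 − 3 + 0 = -2.

H_0 = Z,  H_1 = Z^3,  H_2 = 0.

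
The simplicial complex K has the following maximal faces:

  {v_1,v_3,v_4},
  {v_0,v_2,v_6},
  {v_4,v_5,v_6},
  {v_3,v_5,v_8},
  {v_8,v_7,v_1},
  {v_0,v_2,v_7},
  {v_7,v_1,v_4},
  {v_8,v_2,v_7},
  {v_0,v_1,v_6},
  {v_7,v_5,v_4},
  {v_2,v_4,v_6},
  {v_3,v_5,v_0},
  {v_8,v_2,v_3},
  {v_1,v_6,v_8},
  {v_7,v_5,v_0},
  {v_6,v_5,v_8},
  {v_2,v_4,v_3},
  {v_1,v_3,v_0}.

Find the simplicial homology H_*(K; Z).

H_0 ≅ Z,  H_1 ≅ Z^2,  H_2 ≅ Z.

Take the total order v_0 < v_1 < v_2 < v_3 < v_4 < v_5 < v_6 < v_7 < v_8 on the vertex set. Then K (dimension 2) consists of the simplices:

  0-simplices (9): [v_0], [v_1], [v_2], [v_3], [v_4], [v_5], [v_6], [v_7], [v_8]
  1-simplices (27): (27 of them)
  2-simplices (18): (18 of them)

Hence C_0 ≅ Z^9, C_1 ≅ Z^27, C_2 ≅ Z^18.

The boundary map ∂_1: C_1 → C_0 is given by ∂[p,q] = [q] − [p]. For instance
  ∂[v_5,v_8] = [v_8] − [v_5].
As a 9×27 matrix over Z this has rank 8, with invariant factors (1,1,1,1,1,1,1,1).

∂_2: C_2 → C_1 acts by ∂[p,q,r] = [q,r] − [p,r] + [p,q]. For instance
  ∂[v_4,v_5,v_6] = [v_5,v_6] − [v_4,v_6] + [v_4,v_5],
  ∂[v_1,v_4,v_7] = [v_4,v_7] − [v_1,v_7] + [v_1,v_4].
As a 27×18 matrix over Z this has rank 17, with invariant factors (1,1,1,1,1,1,1,1,1,1,1,1,1,1,1,1,1).

Now H_k = ker ∂_k / im ∂_{k+1}, so:

  H_0: rank C_0 − rank ∂_1 = 9 − 8 = 1, and the invariant factors of ∂_1 are all 1, so H_0 = Z.
  H_1: rank ker ∂_1 − rank ∂_2 = (27 − 8) − 17 = 2, and the invariant factors of ∂_2 are all 1, so H_1 = Z^2.
  H_2: rank ker ∂_2 − rank ∂_3 = (18 − 17) − 0 = 1, and there is no ∂_3, so H_2 = Z.

(K is a triangulation of the torus T^2.)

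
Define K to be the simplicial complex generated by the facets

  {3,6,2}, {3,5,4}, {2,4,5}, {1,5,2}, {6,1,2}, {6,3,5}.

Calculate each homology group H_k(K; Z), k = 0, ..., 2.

We work with the vertex ordering 1 < 2 < 3 < 4 < 5 < 6. The simplices of K, each written with vertices in increasing order, are:

  0-simplices (6): [1], [2], [3], [4], [5], [6]
  1-simplices (12): [1,2], [1,5], [1,6], [2,3], [2,4], [2,5], [2,6], [3,4], [3,5], [3,6], [4,5], [5,6]
  2-simplices (6): [1,2,5], [1,2,6], [2,3,6], [2,4,5], [3,4,5], [3,5,6]

so the chain groups are C_0 ≅ Z^6, C_1 ≅ Z^12, C_2 ≅ Z^6.

∂_1: C_1 → C_0 is given by ∂[p,q] = [q] − [p].
The 6×12 boundary matrix has rank 5 and Smith normal form diag(1,1,1,1,1).

∂_2: C_2 → C_1 maps a triangle to the signed sum of its edges. For instance
  ∂[3,4,5] = [4,5] − [3,5] + [3,4],
  ∂[1,2,5] = [2,5] − [1,5] + [1,2].
The 12×6 boundary matrix has rank 6 and Smith normal form diag(1,1,1,1,1,1).

Now H_k = ker ∂_k / im ∂_{k+1}, so:

  H_0: rank C_0 − rank ∂_1 = 6 − 5 = 1, and the invariant factors of ∂_1 are all 1, so H_0 ≅ Z.
  H_1: rank ker ∂_1 − rank ∂_2 = (12 − 5) − 6 = 1, and the invariant factors of ∂_2 are all 1, so H_1 ≅ Z.
  H_2: rank ker ∂_2 − rank ∂_3 = (6 − 6) − 0 = 0, and there is no ∂_3, so H_2 ≅ 0.

H_0 = Z,  H_1 = Z,  H_2 = 0.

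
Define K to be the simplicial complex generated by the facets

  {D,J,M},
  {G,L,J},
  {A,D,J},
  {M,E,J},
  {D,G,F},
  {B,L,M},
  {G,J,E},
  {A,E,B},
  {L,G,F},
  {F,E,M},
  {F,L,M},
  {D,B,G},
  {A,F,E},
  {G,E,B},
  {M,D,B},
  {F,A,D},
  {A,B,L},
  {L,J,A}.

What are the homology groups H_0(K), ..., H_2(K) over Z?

H_0 = Z,  H_1 = Z^2,  H_2 = Z.

We work with the vertex ordering A < B < D < E < F < G < J < L < M. The simplices of K, each written with vertices in increasing order, are:

  0-simplices (9): A, B, D, E, F, G, J, L, M
  1-simplices (27): AB, AD, AE, AF, AJ, AL, BD, BE, BG, BL, BM, DF, DG, DJ, DM, EF, EG, EJ, EM, FG, FL, FM, GJ, GL, JL, JM, LM
  2-simplices (18): ABE, ABL, ADF, ADJ, AEF, AJL, BDG, BDM, BEG, BLM, DFG, DJM, EFM, EGJ, EJM, FGL, FLM, GJL

so the chain groups are C_0 ≅ Z^9, C_1 ≅ Z^27, C_2 ≅ Z^18.

∂_1: C_1 → C_0 sends each edge [p,q] (with p < q) to q − p. For instance
  ∂BG = G − B.
This gives a 9×27 integer matrix of rank 8; reducing to Smith normal form yields diagonal entries (1,1,1,1,1,1,1,1).

Boundary ∂_2: C_2 → C_1 maps a triangle to the signed sum of its edges. For instance
  ∂BEG = EG − BG + BE,
  ∂BLM = LM − BM + BL.
This gives a 27×18 integer matrix of rank 17; reducing to Smith normal form yields diagonal entries (1,1,1,1,1,1,1,1,1,1,1,1,1,1,1,1,1).

Reading off H_k = ker ∂_k / im ∂_{k+1}:

  H_0: rank C_0 − rank ∂_1 = 9 − 8 = 1, and the invariant factors of ∂_1 are all 1, so H_0 ≅ Z.
  H_1: rank ker ∂_1 − rank ∂_2 = (27 − 8) − 17 = 2, and the invariant factors of ∂_2 are all 1, so H_1 ≅ Z^2.
  H_2: rank ker ∂_2 − rank ∂_3 = (18 − 17) − 0 = 1, and there is no ∂_3, so H_2 ≅ Z.

As a check, the Euler characteristic is 9 − 27 + 18 = 0, which agrees with 1 − 2 + 1 = 0.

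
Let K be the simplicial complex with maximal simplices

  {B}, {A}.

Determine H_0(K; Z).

K has 2 vertices.
rank ∂_0 = 0, rank ∂_1 = 0 ⇒ b_0 = 2 − 0 − 0 = 2. So H_0 = Z^2.

H_0 = Z^2.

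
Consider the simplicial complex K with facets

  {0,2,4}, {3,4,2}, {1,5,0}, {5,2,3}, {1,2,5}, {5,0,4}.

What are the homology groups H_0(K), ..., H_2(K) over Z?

We work with the vertex ordering 0 < 1 < 2 < 3 < 4 < 5. The simplices of K, each written with vertices in increasing order, are:

  0-simplices (6): [0], [1], [2], [3], [4], [5]
  1-simplices (12): [0,1], [0,2], [0,4], [0,5], [1,2], [1,5], [2,3], [2,4], [2,5], [3,4], [3,5], [4,5]
  2-simplices (6): [0,1,5], [0,2,4], [0,4,5], [1,2,5], [2,3,4], [2,3,5]

so the chain groups are C_0 ≅ Z^6, C_1 ≅ Z^12, C_2 ≅ Z^6.

The boundary map ∂_1: C_1 → C_0 maps an edge to its endpoints' difference, ∂[p,q] = q − p. For instance
  ∂[0,1] = [1] − [0].
This gives a 6×12 integer matrix of rank 5; reducing to Smith normal form yields diagonal entries (1,1,1,1,1).

The boundary map ∂_2: C_2 → C_1 sends each 2-simplex [p,q,r] to [q,r] − [p,r] + [p,q]. For instance
  ∂[2,3,5] = [3,5] − [2,5] + [2,3],
  ∂[0,4,5] = [4,5] − [0,5] + [0,4].
As a 12×6 matrix over Z this has rank 6, with invariant factors (1,1,1,1,1,1).

Reading off H_k = ker ∂_k / im ∂_{k+1}:

  H_0: rank C_0 − rank ∂_1 = 6 − 5 = 1, and the invariant factors of ∂_1 are all 1, so H_0 = Z.
  H_1: rank ker ∂_1 − rank ∂_2 = (12 − 5) − 6 = 1, and the invariant factors of ∂_2 are all 1, so H_1 = Z.
  H_2: rank ker ∂_2 − rank ∂_3 = (6 − 6) − 0 = 0, and there is no ∂_3, so H_2 = 0.

(K is a triangulation of the cylinder S^1 x I.)

H_0 ≅ Z,  H_1 ≅ Z,  H_2 = 0.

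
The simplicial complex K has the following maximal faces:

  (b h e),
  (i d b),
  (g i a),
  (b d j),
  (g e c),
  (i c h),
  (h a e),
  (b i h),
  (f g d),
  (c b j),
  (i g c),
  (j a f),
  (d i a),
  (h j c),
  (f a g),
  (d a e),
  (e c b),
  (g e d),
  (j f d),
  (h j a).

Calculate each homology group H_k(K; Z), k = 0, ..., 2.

H_0 ≅ Z,  H_1 ≅ Z ⊕ Z/2,  H_2 = 0.

K has 10 vertices, 30 edges, 20 triangles.
rank ∂_0 = 0, rank ∂_1 = 9 ⇒ b_0 = 10 − 0 − 9 = 1; all invariant factors of ∂_1 are 1 so no torsion. So H_0 = Z.
rank ∂_1 = 9, rank ∂_2 = 20 ⇒ b_1 = 30 − 9 − 20 = 1; ∂_2 has invariant factor(s) [2] giving torsion. So H_1 = Z ⊕ Z/2.
rank ∂_2 = 20, rank ∂_3 = 0 ⇒ b_2 = 20 − 20 − 0 = 0. So H_2 = 0.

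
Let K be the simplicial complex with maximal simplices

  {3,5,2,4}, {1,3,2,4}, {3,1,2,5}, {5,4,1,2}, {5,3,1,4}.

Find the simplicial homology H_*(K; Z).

H_0 = Z,  H_1 = 0,  H_2 = 0,  H_3 = Z.

We work with the vertex ordering 1 < 2 < 3 < 4 < 5. The simplices of K, each written with vertices in increasing order, are:

  0-simplices (5): [1], [2], [3], [4], [5]
  1-simplices (10): [1,2], [1,3], [1,4], [1,5], [2,3], [2,4], [2,5], [3,4], [3,5], [4,5]
  2-simplices (10): [1,2,3], [1,2,4], [1,2,5], [1,3,4], [1,3,5], [1,4,5], [2,3,4], [2,3,5], [2,4,5], [3,4,5]
  3-simplices (5): [1,2,3,4], [1,2,3,5], [1,2,4,5], [1,3,4,5], [2,3,4,5]

so the chain groups are C_0 ≅ Z^5, C_1 ≅ Z^10, C_2 ≅ Z^10, C_3 ≅ Z^5.

Boundary ∂_1: C_1 → C_0 is given by ∂[p,q] = [q] − [p]. For instance
  ∂[1,3] = [3] − [1].
The resulting 5×10 matrix has rank 4, and its Smith normal form has invariant factors (1,1,1,1).

The boundary map ∂_2: C_2 → C_1 maps a triangle to the signed sum of its edges. For instance
  ∂[1,2,5] = [2,5] − [1,5] + [1,2],
  ∂[1,3,4] = [3,4] − [1,4] + [1,3].
The 10×10 boundary matrix has rank 6 and Smith normal form diag(1,1,1,1,1,1).

Boundary ∂_3: C_3 → C_2 sends each 3-simplex σ to the alternating sum Σ_i (−1)^i (σ with its i-th vertex removed). For instance
  ∂[1,2,3,5] = [2,3,5] − [1,3,5] + [1,2,5] − [1,2,3],
  ∂[2,3,4,5] = [3,4,5] − [2,4,5] + [2,3,5] − [2,3,4].
The 10×5 boundary matrix has rank 4 and Smith normal form diag(1,1,1,1).

Now H_k = ker ∂_k / im ∂_{k+1}, so:

  H_0: rank C_0 − rank ∂_1 = 5 − 4 = 1, and the invariant factors of ∂_1 are all 1, so H_0 = Z.
  H_1: rank ker ∂_1 − rank ∂_2 = (10 − 4) − 6 = 0, and the invariant factors of ∂_2 are all 1, so H_1 = 0.
  H_2: rank ker ∂_2 − rank ∂_3 = (10 − 6) − 4 = 0, and the invariant factors of ∂_3 are all 1, so H_2 = 0.
  H_3: rank ker ∂_3 − rank ∂_4 = (5 − 4) − 0 = 1, and there is no ∂_4, so H_3 = Z.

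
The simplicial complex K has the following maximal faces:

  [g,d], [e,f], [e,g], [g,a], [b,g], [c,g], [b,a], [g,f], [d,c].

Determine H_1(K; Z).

H_1 = Z^3.

Take the total order a < b < c < d < e < f < g on the vertex set. Then K (dimension 1) consists of the simplices:

  0-simplices (7): a, b, c, d, e, f, g
  1-simplices (9): ab, ag, bg, cd, cg, dg, ef, eg, fg

so the chain groups are C_0 ≅ Z^7, C_1 ≅ Z^9.

Boundary ∂_1: C_1 → C_0 is given by ∂[p,q] = [q] − [p]. For instance
  ∂ag = g − a.
As a 7×9 matrix over Z this has rank 6, with invariant factors (1,1,1,1,1,1).

Now H_k = ker ∂_k / im ∂_{k+1}, so:

  H_1: rank ker ∂_1 − rank ∂_2 = (9 − 6) − 0 = 3, and there is no ∂_2, so H_1 ≅ Z^3.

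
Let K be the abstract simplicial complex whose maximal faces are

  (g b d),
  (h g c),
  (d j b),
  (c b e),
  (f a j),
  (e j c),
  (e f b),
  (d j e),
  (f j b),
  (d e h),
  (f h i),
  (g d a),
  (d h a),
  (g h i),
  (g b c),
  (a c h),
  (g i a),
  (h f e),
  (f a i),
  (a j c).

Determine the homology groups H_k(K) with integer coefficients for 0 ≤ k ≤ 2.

H_0 = Z,  H_1 = Z ⊕ Z/2Z,  H_2 = 0.

We work with the vertex ordering a < b < c < d < e < f < g < h < i < j. The simplices of K, each written with vertices in increasing order, are:

  0-simplices (10): a, b, c, d, e, f, g, h, i, j
  1-simplices (30): ac, ad, af, ag, ah, ai, aj, bc, bd, be, bf, bg, bj, ce, cg, ch, cj, de, dg, dh, dj, ef, eh, ej, fh, fi, fj, gh, gi, hi
  2-simplices (20): ach, acj, adg, adh, afi, afj, agi, bce, bcg, bdg, bdj, bef, bfj, cej, cgh, deh, dej, efh, fhi, ghi

so the chain groups are C_0 ≅ Z^10, C_1 ≅ Z^30, C_2 ≅ Z^20.

Boundary ∂_1: C_1 → C_0 sends each edge [p,q] (with p < q) to q − p. For instance
  ∂cj = j − c.
This gives a 10×30 integer matrix of rank 9; reducing to Smith normal form yields diagonal entries (1,1,1,1,1,1,1,1,1).

∂_2: C_2 → C_1 sends each 2-simplex [p,q,r] to [q,r] − [p,r] + [p,q]. For instance
  ∂bcg = cg − bg + bc,
  ∂cgh = gh − ch + cg.
The 30×20 boundary matrix has rank 20 and Smith normal form diag(1,1,1,1,1,1,1,1,1,1,1,1,1,1,1,1,1,1,1,2).

Reading off H_k = ker ∂_k / im ∂_{k+1}:

  H_0: rank C_0 − rank ∂_1 = 10 − 9 = 1, and the invariant factors of ∂_1 are all 1, so H_0 = Z.
  H_1: rank ker ∂_1 − rank ∂_2 = (30 − 9) − 20 = 1, and ∂_2 has invariant factor 2 > 1, so H_1 = Z ⊕ Z/2Z.
  H_2: rank ker ∂_2 − rank ∂_3 = (20 − 20) − 0 = 0, and there is no ∂_3, so H_2 = 0.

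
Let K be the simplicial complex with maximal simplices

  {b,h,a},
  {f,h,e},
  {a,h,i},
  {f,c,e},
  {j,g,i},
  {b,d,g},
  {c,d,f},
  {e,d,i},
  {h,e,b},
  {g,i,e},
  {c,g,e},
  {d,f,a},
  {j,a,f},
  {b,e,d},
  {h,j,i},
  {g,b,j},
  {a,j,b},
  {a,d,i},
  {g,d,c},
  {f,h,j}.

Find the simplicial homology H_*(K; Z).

K has 10 vertices, 30 edges, 20 triangles.
rank ∂_0 = 0, rank ∂_1 = 9 ⇒ b_0 = 10 − 0 − 9 = 1; all invariant factors of ∂_1 are 1 so no torsion. So H_0 = Z.
rank ∂_1 = 9, rank ∂_2 = 20 ⇒ b_1 = 30 − 9 − 20 = 1; ∂_2 has invariant factor(s) [2] giving torsion. So H_1 = Z ⊕ Z_2.
rank ∂_2 = 20, rank ∂_3 = 0 ⇒ b_2 = 20 − 20 − 0 = 0. So H_2 = 0.

H_0 = Z,  H_1 = Z ⊕ Z_2,  H_2 = 0.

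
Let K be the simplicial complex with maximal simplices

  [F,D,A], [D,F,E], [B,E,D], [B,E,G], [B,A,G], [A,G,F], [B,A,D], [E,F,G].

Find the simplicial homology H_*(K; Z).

H_0 = Z,  H_1 = 0,  H_2 = Z.

K has 6 vertices, 12 edges, 8 triangles.
rank ∂_0 = 0, rank ∂_1 = 5 ⇒ b_0 = 6 − 0 − 5 = 1; all invariant factors of ∂_1 are 1 so no torsion. So H_0 ≅ Z.
rank ∂_1 = 5, rank ∂_2 = 7 ⇒ b_1 = 12 − 5 − 7 = 0; all invariant factors of ∂_2 are 1 so no torsion. So H_1 ≅ 0.
rank ∂_2 = 7, rank ∂_3 = 0 ⇒ b_2 = 8 − 7 − 0 = 1. So H_2 ≅ Z.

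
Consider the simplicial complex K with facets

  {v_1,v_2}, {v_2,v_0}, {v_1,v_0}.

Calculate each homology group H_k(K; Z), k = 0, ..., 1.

We work with the vertex ordering v_0 < v_1 < v_2. The simplices of K, each written with vertices in increasing order, are:

  0-simplices (3): [v_0], [v_1], [v_2]
  1-simplices (3): [v_0,v_1], [v_0,v_2], [v_1,v_2]

so the chain groups are C_0 ≅ Z^3, C_1 ≅ Z^3.

∂_1: C_1 → C_0 maps an edge to its endpoints' difference, ∂[p,q] = q − p. For instance
  ∂[v_0,v_2] = [v_2] − [v_0].
The resulting 3×3 matrix has rank 2, and its Smith normal form has invariant factors (1,1).

Now H_k = ker ∂_k / im ∂_{k+1}, so:

  H_0: rank C_0 − rank ∂_1 = 3 − 2 = 1, and the invariant factors of ∂_1 are all 1, so H_0 ≅ Z.
  H_1: rank ker ∂_1 − rank ∂_2 = (3 − 2) − 0 = 1, and there is no ∂_2, so H_1 ≅ Z.

As a check, the Euler characteristic is 3 − 3 = 0, which agrees with 1 − 1 = 0.

H_0 ≅ Z,  H_1 ≅ Z.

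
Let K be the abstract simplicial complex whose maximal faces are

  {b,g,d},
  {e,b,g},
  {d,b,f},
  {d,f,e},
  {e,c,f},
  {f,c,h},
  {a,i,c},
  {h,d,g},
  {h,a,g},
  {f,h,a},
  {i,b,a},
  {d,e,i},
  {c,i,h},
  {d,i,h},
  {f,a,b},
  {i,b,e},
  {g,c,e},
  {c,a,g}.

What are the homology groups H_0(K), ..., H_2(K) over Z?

H_0 = Z,  H_1 = Z ⊕ Z/2,  H_2 = 0.

We work with the vertex ordering a < b < c < d < e < f < g < h < i. The simplices of K, each written with vertices in increasing order, are:

  0-simplices (9): a, b, c, d, e, f, g, h, i
  1-simplices (27): ab, ac, af, ag, ah, ai, bd, be, bf, bg, bi, ce, cf, cg, ch, ci, de, df, dg, dh, di, ef, eg, ei, fh, gh, hi
  2-simplices (18): abf, abi, acg, aci, afh, agh, bdf, bdg, beg, bei, cef, ceg, cfh, chi, def, dei, dgh, dhi

giving chain groups C_0 ≅ Z^9, C_1 ≅ Z^27, C_2 ≅ Z^18.

Boundary ∂_1: C_1 → C_0 maps an edge to its endpoints' difference, ∂[p,q] = q − p. For instance
  ∂gh = h − g.
The resulting 9×27 matrix has rank 8, and its Smith normal form has invariant factors (1,1,1,1,1,1,1,1).

∂_2: C_2 → C_1 maps a triangle to the signed sum of its edges. For instance
  ∂abf = bf − af + ab,
  ∂acg = cg − ag + ac.
The resulting 27×18 matrix has rank 18, and its Smith normal form has invariant factors (1,1,1,1,1,1,1,1,1,1,1,1,1,1,1,1,1,2).

From H_k ≅ ker(∂_k) / im(∂_{k+1}) we obtain:

  H_0: rank C_0 − rank ∂_1 = 9 − 8 = 1, and the invariant factors of ∂_1 are all 1, so H_0 = Z.
  H_1: rank ker ∂_1 − rank ∂_2 = (27 − 8) − 18 = 1, and ∂_2 has invariant factor 2 > 1, so H_1 = Z ⊕ Z/2.
  H_2: rank ker ∂_2 − rank ∂_3 = (18 − 18) − 0 = 0, and there is no ∂_3, so H_2 = 0.

As a check, the Euler characteristic is 9 − 27 + 18 = 0, which agrees with 1 − 1 + 0 = 0.
(K is a triangulation of the Klein bottle.)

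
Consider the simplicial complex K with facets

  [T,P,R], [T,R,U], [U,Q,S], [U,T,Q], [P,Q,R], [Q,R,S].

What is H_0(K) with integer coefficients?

Fix the vertex order P < Q < R < S < T < U and write every simplex with vertices in increasing order. Then dim K = 2 and the simplices of K are:

  0-simplices (6): P, Q, R, S, T, U
  1-simplices (12): PQ, PR, PT, QR, QS, QT, QU, RS, RT, RU, SU, TU
  2-simplices (6): PQR, PRT, QRS, QSU, QTU, RTU

Hence C_0 ≅ Z^6, C_1 ≅ Z^12, C_2 ≅ Z^6.

The boundary map ∂_1: C_1 → C_0 sends each edge [p,q] (with p < q) to q − p.
This gives a 6×12 integer matrix of rank 5; reducing to Smith normal form yields diagonal entries (1,1,1,1,1).

∂_2: C_2 → C_1 sends each 2-simplex [p,q,r] to [q,r] − [p,r] + [p,q]. For instance
  ∂PQR = QR − PR + PQ,
  ∂RTU = TU − RU + RT.
The 12×6 boundary matrix has rank 6 and Smith normal form diag(1,1,1,1,1,1).

From H_k ≅ ker(∂_k) / im(∂_{k+1}) we obtain:

  H_0: rank C_0 − rank ∂_1 = 6 − 5 = 1, and the invariant factors of ∂_1 are all 1, so H_0 = Z.

H_0 = Z.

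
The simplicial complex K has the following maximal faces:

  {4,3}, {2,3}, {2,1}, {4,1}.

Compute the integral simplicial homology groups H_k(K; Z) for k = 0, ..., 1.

H_0 ≅ Z,  H_1 ≅ Z.

Fix the vertex order 1 < 2 < 3 < 4 and write every simplex with vertices in increasing order. Then dim K = 1 and the simplices of K are:

  0-simplices (4): [1], [2], [3], [4]
  1-simplices (4): [1,2], [1,4], [2,3], [3,4]

giving chain groups C_0 ≅ Z^4, C_1 ≅ Z^4.

∂_1: C_1 → C_0 maps an edge to its endpoints' difference, ∂[p,q] = q − p.
The resulting 4×4 matrix has rank 3, and its Smith normal form has invariant factors (1,1,1).

From H_k ≅ ker(∂_k) / im(∂_{k+1}) we obtain:

  H_0: rank C_0 − rank ∂_1 = 4 − 3 = 1, and the invariant factors of ∂_1 are all 1, so H_0 = Z.
  H_1: rank ker ∂_1 − rank ∂_2 = (4 − 3) − 0 = 1, and there is no ∂_2, so H_1 = Z.

As a check, the Euler characteristic is 4 − 4 = 0, which agrees with 1 − 1 = 0.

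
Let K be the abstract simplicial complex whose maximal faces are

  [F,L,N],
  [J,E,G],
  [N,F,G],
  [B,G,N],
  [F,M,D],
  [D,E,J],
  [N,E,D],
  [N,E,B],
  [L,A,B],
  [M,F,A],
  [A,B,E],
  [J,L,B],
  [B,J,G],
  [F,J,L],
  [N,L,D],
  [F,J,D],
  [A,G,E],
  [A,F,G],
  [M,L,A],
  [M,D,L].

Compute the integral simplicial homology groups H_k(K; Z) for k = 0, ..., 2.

H_0 = Z,  H_1 = Z × Z/2,  H_2 = 0.

Fix the vertex order A < B < D < E < F < G < J < L < M < N and write every simplex with vertices in increasing order. Then dim K = 2 and the simplices of K are:

  0-simplices (10): A, B, D, E, F, G, J, L, M, N
  1-simplices (30): AB, AE, AF, AG, AL, AM, BE, BG, BJ, BL, BN, DE, DF, DJ, DL, DM, DN, EG, EJ, EN, FG, FJ, FL, FM, FN, GJ, GN, JL, LM, LN
  2-simplices (20): ABE, ABL, AEG, AFG, AFM, ALM, BEN, BGJ, BGN, BJL, DEJ, DEN, DFJ, DFM, DLM, DLN, EGJ, FGN, FJL, FLN

so the chain groups are C_0 ≅ Z^10, C_1 ≅ Z^30, C_2 ≅ Z^20.

∂_1: C_1 → C_0 sends each edge [p,q] (with p < q) to q − p.
The 10×30 boundary matrix has rank 9 and Smith normal form diag(1,1,1,1,1,1,1,1,1).

The boundary map ∂_2: C_2 → C_1 sends each 2-simplex [p,q,r] to [q,r] − [p,r] + [p,q]. For instance
  ∂ABL = BL − AL + AB,
  ∂BEN = EN − BN + BE.
The 30×20 boundary matrix has rank 20 and Smith normal form diag(1,1,1,1,1,1,1,1,1,1,1,1,1,1,1,1,1,1,1,2).

Now H_k = ker ∂_k / im ∂_{k+1}, so:

  H_0: rank C_0 − rank ∂_1 = 10 − 9 = 1, and the invariant factors of ∂_1 are all 1, so H_0 ≅ Z.
  H_1: rank ker ∂_1 − rank ∂_2 = (30 − 9) − 20 = 1, and ∂_2 has invariant factor 2 > 1, so H_1 ≅ Z × Z/2.
  H_2: rank ker ∂_2 − rank ∂_3 = (20 − 20) − 0 = 0, and there is no ∂_3, so H_2 ≅ 0.

(K is a triangulation of the Klein bottle.)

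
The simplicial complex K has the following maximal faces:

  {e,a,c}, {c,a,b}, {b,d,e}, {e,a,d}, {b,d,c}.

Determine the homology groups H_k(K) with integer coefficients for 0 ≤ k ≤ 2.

We work with the vertex ordering a < b < c < d < e. The simplices of K, each written with vertices in increasing order, are:

  0-simplices (5): a, b, c, d, e
  1-simplices (10): ab, ac, ad, ae, bc, bd, be, cd, ce, de
  2-simplices (5): abc, ace, ade, bcd, bde

so the chain groups are C_0 ≅ Z^5, C_1 ≅ Z^10, C_2 ≅ Z^5.

∂_1: C_1 → C_0 maps an edge to its endpoints' difference, ∂[p,q] = q − p.
The 5×10 boundary matrix has rank 4 and Smith normal form diag(1,1,1,1).

The boundary map ∂_2: C_2 → C_1 sends each 2-simplex [p,q,r] to [q,r] − [p,r] + [p,q]. For instance
  ∂bde = de − be + bd,
  ∂ade = de − ae + ad.
The 10×5 boundary matrix has rank 5 and Smith normal form diag(1,1,1,1,1).

Now H_k = ker ∂_k / im ∂_{k+1}, so:

  H_0: rank C_0 − rank ∂_1 = 5 − 4 = 1, and the invariant factors of ∂_1 are all 1, so H_0 = Z.
  H_1: rank ker ∂_1 − rank ∂_2 = (10 − 4) − 5 = 1, and the invariant factors of ∂_2 are all 1, so H_1 = Z.
  H_2: rank ker ∂_2 − rank ∂_3 = (5 − 5) − 0 = 0, and there is no ∂_3, so H_2 = 0.

(K is a triangulation of the Möbius band.)

H_0 = Z,  H_1 = Z,  H_2 = 0.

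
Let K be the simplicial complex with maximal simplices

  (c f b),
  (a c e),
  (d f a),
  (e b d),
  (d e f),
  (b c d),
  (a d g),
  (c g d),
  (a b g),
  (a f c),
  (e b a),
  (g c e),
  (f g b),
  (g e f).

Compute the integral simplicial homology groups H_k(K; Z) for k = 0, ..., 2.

H_0 ≅ Z,  H_1 ≅ Z^2,  H_2 ≅ Z.

K has 7 vertices, 21 edges, 14 triangles.
rank ∂_0 = 0, rank ∂_1 = 6 ⇒ b_0 = 7 − 0 − 6 = 1; all invariant factors of ∂_1 are 1 so no torsion. So H_0 = Z.
rank ∂_1 = 6, rank ∂_2 = 13 ⇒ b_1 = 21 − 6 − 13 = 2; all invariant factors of ∂_2 are 1 so no torsion. So H_1 = Z^2.
rank ∂_2 = 13, rank ∂_3 = 0 ⇒ b_2 = 14 − 13 − 0 = 1. So H_2 = Z.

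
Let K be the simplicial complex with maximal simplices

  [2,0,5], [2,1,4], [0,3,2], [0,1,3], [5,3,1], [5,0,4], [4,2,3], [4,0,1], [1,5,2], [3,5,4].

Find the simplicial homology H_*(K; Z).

H_0 ≅ Z,  H_1 ≅ Z/2Z,  H_2 = 0.

We work with the vertex ordering 0 < 1 < 2 < 3 < 4 < 5. The simplices of K, each written with vertices in increasing order, are:

  0-simplices (6): [0], [1], [2], [3], [4], [5]
  1-simplices (15): [0,1], [0,2], [0,3], [0,4], [0,5], [1,2], [1,3], [1,4], [1,5], [2,3], [2,4], [2,5], [3,4], [3,5], [4,5]
  2-simplices (10): [0,1,3], [0,1,4], [0,2,3], [0,2,5], [0,4,5], [1,2,4], [1,2,5], [1,3,5], [2,3,4], [3,4,5]

so the chain groups are C_0 ≅ Z^6, C_1 ≅ Z^15, C_2 ≅ Z^10.

Boundary ∂_1: C_1 → C_0 sends each edge [p,q] (with p < q) to q − p.
As a 6×15 matrix over Z this has rank 5, with invariant factors (1,1,1,1,1).

∂_2: C_2 → C_1 acts by ∂[p,q,r] = [q,r] − [p,r] + [p,q]. For instance
  ∂[0,1,4] = [1,4] − [0,4] + [0,1],
  ∂[0,2,5] = [2,5] − [0,5] + [0,2].
The resulting 15×10 matrix has rank 10, and its Smith normal form has invariant factors (1,1,1,1,1,1,1,1,1,2).

Now H_k = ker ∂_k / im ∂_{k+1}, so:

  H_0: rank C_0 − rank ∂_1 = 6 − 5 = 1, and the invariant factors of ∂_1 are all 1, so H_0 ≅ Z.
  H_1: rank ker ∂_1 − rank ∂_2 = (15 − 5) − 10 = 0, and ∂_2 has invariant factor 2 > 1, so H_1 ≅ Z/2Z.
  H_2: rank ker ∂_2 − rank ∂_3 = (10 − 10) − 0 = 0, and there is no ∂_3, so H_2 ≅ 0.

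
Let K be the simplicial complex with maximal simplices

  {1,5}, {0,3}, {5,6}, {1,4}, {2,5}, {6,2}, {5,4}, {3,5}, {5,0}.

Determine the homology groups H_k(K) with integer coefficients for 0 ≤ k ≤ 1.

H_0 ≅ Z,  H_1 ≅ Z^3.

Fix the vertex order 0 < 1 < 2 < 3 < 4 < 5 < 6 and write every simplex with vertices in increasing order. Then dim K = 1 and the simplices of K are:

  0-simplices (7): [0], [1], [2], [3], [4], [5], [6]
  1-simplices (9): [0,3], [0,5], [1,4], [1,5], [2,5], [2,6], [3,5], [4,5], [5,6]

so the chain groups are C_0 ≅ Z^7, C_1 ≅ Z^9.

∂_1: C_1 → C_0 maps an edge to its endpoints' difference, ∂[p,q] = q − p. For instance
  ∂[5,6] = [6] − [5].
The resulting 7×9 matrix has rank 6, and its Smith normal form has invariant factors (1,1,1,1,1,1).

Reading off H_k = ker ∂_k / im ∂_{k+1}:

  H_0: rank C_0 − rank ∂_1 = 7 − 6 = 1, and the invariant factors of ∂_1 are all 1, so H_0 ≅ Z.
  H_1: rank ker ∂_1 − rank ∂_2 = (9 − 6) − 0 = 3, and there is no ∂_2, so H_1 ≅ Z^3.

As a check, the Euler characteristic is 7 − 9 = -2, which agrees with 1 − 3 = -2.
(K is a triangulation of a wedge of 3 circles.)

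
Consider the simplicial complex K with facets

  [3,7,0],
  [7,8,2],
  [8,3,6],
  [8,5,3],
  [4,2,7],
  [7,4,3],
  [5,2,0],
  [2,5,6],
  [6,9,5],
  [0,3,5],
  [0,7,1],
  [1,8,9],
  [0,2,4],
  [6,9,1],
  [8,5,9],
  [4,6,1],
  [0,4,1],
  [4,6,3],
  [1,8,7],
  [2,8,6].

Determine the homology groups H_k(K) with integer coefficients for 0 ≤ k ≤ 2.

Fix the vertex order 0 < 1 < 2 < 3 < 4 < 5 < 6 < 7 < 8 < 9 and write every simplex with vertices in increasing order. Then dim K = 2 and the simplices of K are:

  0-simplices (10): [0], [1], [2], [3], [4], [5], [6], [7], [8], [9]
  1-simplices (30): (30 of them)
  2-simplices (20): (20 of them)

so the chain groups are C_0 ≅ Z^10, C_1 ≅ Z^30, C_2 ≅ Z^20.

∂_1: C_1 → C_0 sends each edge [p,q] (with p < q) to q − p. For instance
  ∂[1,7] = [7] − [1].
As a 10×30 matrix over Z this has rank 9, with invariant factors (1,1,1,1,1,1,1,1,1).

∂_2: C_2 → C_1 maps a triangle to the signed sum of its edges. For instance
  ∂[0,1,4] = [1,4] − [0,4] + [0,1],
  ∂[2,4,7] = [4,7] − [2,7] + [2,4].
The resulting 30×20 matrix has rank 20, and its Smith normal form has invariant factors (1,1,1,1,1,1,1,1,1,1,1,1,1,1,1,1,1,1,1,2).

Computing H_k = (kernel of ∂_k) / (image of ∂_{k+1}):

  H_0: rank C_0 − rank ∂_1 = 10 − 9 = 1, and the invariant factors of ∂_1 are all 1, so H_0 = Z.
  H_1: rank ker ∂_1 − rank ∂_2 = (30 − 9) − 20 = 1, and ∂_2 has invariant factor 2 > 1, so H_1 = Z ⊕ Z/2.
  H_2: rank ker ∂_2 − rank ∂_3 = (20 − 20) − 0 = 0, and there is no ∂_3, so H_2 = 0.

As a check, the Euler characteristic is 10 − 30 + 20 = 0, which agrees with 1 − 1 + 0 = 0.

H_0 = Z,  H_1 = Z ⊕ Z/2,  H_2 = 0.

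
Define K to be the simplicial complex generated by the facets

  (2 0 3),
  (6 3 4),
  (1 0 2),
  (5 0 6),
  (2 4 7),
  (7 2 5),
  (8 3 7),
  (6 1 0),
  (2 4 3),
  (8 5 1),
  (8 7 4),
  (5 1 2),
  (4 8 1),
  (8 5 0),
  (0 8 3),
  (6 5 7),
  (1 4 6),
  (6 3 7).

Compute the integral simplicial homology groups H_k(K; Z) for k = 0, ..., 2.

Fix the vertex order 0 < 1 < 2 < 3 < 4 < 5 < 6 < 7 < 8 and write every simplex with vertices in increasing order. Then dim K = 2 and the simplices of K are:

  0-simplices (9): [0], [1], [2], [3], [4], [5], [6], [7], [8]
  1-simplices (27): (27 of them)
  2-simplices (18): [0,1,2], [0,1,6], [0,2,3], [0,3,8], [0,5,6], [0,5,8], [1,2,5], [1,4,6], [1,4,8], [1,5,8], [2,3,4], [2,4,7], [2,5,7], [3,4,6], [3,6,7], [3,7,8], [4,7,8], [5,6,7]

giving chain groups C_0 ≅ Z^9, C_1 ≅ Z^27, C_2 ≅ Z^18.

∂_1: C_1 → C_0 sends each edge [p,q] (with p < q) to q − p. For instance
  ∂[0,8] = [8] − [0].
This gives a 9×27 integer matrix of rank 8; reducing to Smith normal form yields diagonal entries (1,1,1,1,1,1,1,1).

The boundary map ∂_2: C_2 → C_1 sends each 2-simplex [p,q,r] to [q,r] − [p,r] + [p,q]. For instance
  ∂[0,5,8] = [5,8] − [0,8] + [0,5],
  ∂[0,1,6] = [1,6] − [0,6] + [0,1].
The resulting 27×18 matrix has rank 18, and its Smith normal form has invariant factors (1,1,1,1,1,1,1,1,1,1,1,1,1,1,1,1,1,2).

Now H_k = ker ∂_k / im ∂_{k+1}, so:

  H_0: rank C_0 − rank ∂_1 = 9 − 8 = 1, and the invariant factors of ∂_1 are all 1, so H_0 = Z.
  H_1: rank ker ∂_1 − rank ∂_2 = (27 − 8) − 18 = 1, and ∂_2 has invariant factor 2 > 1, so H_1 = Z ⊕ Z/2.
  H_2: rank ker ∂_2 − rank ∂_3 = (18 − 18) − 0 = 0, and there is no ∂_3, so H_2 = 0.

(K is a triangulation of the Klein bottle.)

H_0 ≅ Z,  H_1 ≅ Z ⊕ Z/2,  H_2 = 0.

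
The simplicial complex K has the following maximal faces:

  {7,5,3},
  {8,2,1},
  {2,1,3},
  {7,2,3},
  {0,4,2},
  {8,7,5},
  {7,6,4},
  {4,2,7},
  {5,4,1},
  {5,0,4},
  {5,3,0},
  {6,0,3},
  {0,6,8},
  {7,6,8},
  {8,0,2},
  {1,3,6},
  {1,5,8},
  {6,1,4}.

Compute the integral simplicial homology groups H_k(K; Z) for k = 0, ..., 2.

We work with the vertex ordering 0 < 1 < 2 < 3 < 4 < 5 < 6 < 7 < 8. The simplices of K, each written with vertices in increasing order, are:

  0-simplices (9): [0], [1], [2], [3], [4], [5], [6], [7], [8]
  1-simplices (27): (27 of them)
  2-simplices (18): [0,2,4], [0,2,8], [0,3,5], [0,3,6], [0,4,5], [0,6,8], [1,2,3], [1,2,8], [1,3,6], [1,4,5], [1,4,6], [1,5,8], [2,3,7], [2,4,7], [3,5,7], [4,6,7], [5,7,8], [6,7,8]

so the chain groups are C_0 ≅ Z^9, C_1 ≅ Z^27, C_2 ≅ Z^18.

Boundary ∂_1: C_1 → C_0 sends each edge [p,q] (with p < q) to q − p.
As a 9×27 matrix over Z this has rank 8, with invariant factors (1,1,1,1,1,1,1,1).

The boundary map ∂_2: C_2 → C_1 acts by ∂[p,q,r] = [q,r] − [p,r] + [p,q]. For instance
  ∂[0,2,4] = [2,4] − [0,4] + [0,2],
  ∂[0,4,5] = [4,5] − [0,5] + [0,4].
The 27×18 boundary matrix has rank 17 and Smith normal form diag(1,1,1,1,1,1,1,1,1,1,1,1,1,1,1,1,1).

Reading off H_k = ker ∂_k / im ∂_{k+1}:

  H_0: rank C_0 − rank ∂_1 = 9 − 8 = 1, and the invariant factors of ∂_1 are all 1, so H_0 = Z.
  H_1: rank ker ∂_1 − rank ∂_2 = (27 − 8) − 17 = 2, and the invariant factors of ∂_2 are all 1, so H_1 = Z^2.
  H_2: rank ker ∂_2 − rank ∂_3 = (18 − 17) − 0 = 1, and there is no ∂_3, so H_2 = Z.

As a check, the Euler characteristic is 9 − 27 + 18 = 0, which agrees with 1 − 2 + 1 = 0.

H_0 ≅ Z,  H_1 ≅ Z^2,  H_2 ≅ Z.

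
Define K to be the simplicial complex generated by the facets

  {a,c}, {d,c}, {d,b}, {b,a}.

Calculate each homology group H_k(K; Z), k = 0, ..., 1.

H_0 ≅ Z,  H_1 ≅ Z.

Fix the vertex order a < b < c < d and write every simplex with vertices in increasing order. Then dim K = 1 and the simplices of K are:

  0-simplices (4): a, b, c, d
  1-simplices (4): ab, ac, bd, cd

so the chain groups are C_0 ≅ Z^4, C_1 ≅ Z^4.

The boundary map ∂_1: C_1 → C_0 sends each edge [p,q] (with p < q) to q − p. For instance
  ∂ac = c − a.
The 4×4 boundary matrix has rank 3 and Smith normal form diag(1,1,1).

Now H_k = ker ∂_k / im ∂_{k+1}, so:

  H_0: rank C_0 − rank ∂_1 = 4 − 3 = 1, and the invariant factors of ∂_1 are all 1, so H_0 ≅ Z.
  H_1: rank ker ∂_1 − rank ∂_2 = (4 − 3) − 0 = 1, and there is no ∂_2, so H_1 ≅ Z.

(K is a triangulation of the circle S^1.)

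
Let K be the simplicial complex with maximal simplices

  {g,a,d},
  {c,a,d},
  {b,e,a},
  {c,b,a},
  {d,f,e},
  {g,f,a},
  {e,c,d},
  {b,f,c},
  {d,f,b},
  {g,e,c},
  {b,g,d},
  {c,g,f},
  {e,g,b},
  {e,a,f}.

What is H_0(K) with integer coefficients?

K has 7 vertices, 21 edges, 14 triangles.
rank ∂_0 = 0, rank ∂_1 = 6 ⇒ b_0 = 7 − 0 − 6 = 1; all invariant factors of ∂_1 are 1 so no torsion. So H_0 = Z.

H_0 = Z.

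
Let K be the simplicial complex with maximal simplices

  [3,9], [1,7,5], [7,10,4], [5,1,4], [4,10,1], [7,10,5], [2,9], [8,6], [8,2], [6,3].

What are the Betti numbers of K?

b_0 = 2, b_1 = 2, b_2 = 0.

Take the total order 1 < 2 < 3 < 4 < 5 < 6 < 7 < 8 < 9 < 10 on the vertex set. Then K (dimension 2) consists of the simplices:

  0-simplices (10): [1], [2], [3], [4], [5], [6], [7], [8], [9], [10]
  1-simplices (15): [1,4], [1,5], [1,7], [1,10], [2,8], [2,9], [3,6], [3,9], [4,5], [4,7], [4,10], [5,7], [5,10], [6,8], [7,10]
  2-simplices (5): [1,4,5], [1,4,10], [1,5,7], [4,7,10], [5,7,10]

giving chain groups C_0 ≅ Z^10, C_1 ≅ Z^15, C_2 ≅ Z^5.

The boundary map ∂_1: C_1 → C_0 sends each edge [p,q] (with p < q) to q − p.
The 10×15 boundary matrix has rank 8 and Smith normal form diag(1,1,1,1,1,1,1,1).

Boundary ∂_2: C_2 → C_1 sends each 2-simplex [p,q,r] to [q,r] − [p,r] + [p,q]. For instance
  ∂[1,4,10] = [4,10] − [1,10] + [1,4],
  ∂[1,5,7] = [5,7] − [1,7] + [1,5].
As a 15×5 matrix over Z this has rank 5, with invariant factors (1,1,1,1,1).

Now H_k = ker ∂_k / im ∂_{k+1}, so:

  H_0: rank C_0 − rank ∂_1 = 10 − 8 = 2, and the invariant factors of ∂_1 are all 1, so H_0 = Z^2.
  H_1: rank ker ∂_1 − rank ∂_2 = (15 − 8) − 5 = 2, and the invariant factors of ∂_2 are all 1, so H_1 = Z^2.
  H_2: rank ker ∂_2 − rank ∂_3 = (5 − 5) − 0 = 0, and there is no ∂_3, so H_2 = 0.

Hence the Betti numbers are b_0 = 2, b_1 = 2, b_2 = 0.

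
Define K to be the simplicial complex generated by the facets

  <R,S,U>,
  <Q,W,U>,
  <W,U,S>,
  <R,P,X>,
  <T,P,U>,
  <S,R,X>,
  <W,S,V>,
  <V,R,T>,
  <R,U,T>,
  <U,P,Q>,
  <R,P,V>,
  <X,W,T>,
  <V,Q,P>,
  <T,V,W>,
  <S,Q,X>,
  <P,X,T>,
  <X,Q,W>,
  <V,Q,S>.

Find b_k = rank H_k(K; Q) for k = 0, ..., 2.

Fix the vertex order P < Q < R < S < T < U < V < W < X and write every simplex with vertices in increasing order. Then dim K = 2 and the simplices of K are:

  0-simplices (9): P, Q, R, S, T, U, V, W, X
  1-simplices (27): PQ, PR, PT, PU, PV, PX, QS, QU, QV, QW, QX, RS, RT, RU, RV, RX, SU, SV, SW, SX, TU, TV, TW, TX, UW, VW, WX
  2-simplices (18): PQU, PQV, PRV, PRX, PTU, PTX, QSV, QSX, QUW, QWX, RSU, RSX, RTU, RTV, SUW, SVW, TVW, TWX

giving chain groups C_0 ≅ Z^9, C_1 ≅ Z^27, C_2 ≅ Z^18.

Boundary ∂_1: C_1 → C_0 maps an edge to its endpoints' difference, ∂[p,q] = q − p. For instance
  ∂WX = X − W.
This gives a 9×27 integer matrix of rank 8; reducing to Smith normal form yields diagonal entries (1,1,1,1,1,1,1,1).

Boundary ∂_2: C_2 → C_1 maps a triangle to the signed sum of its edges. For instance
  ∂QWX = WX − QX + QW,
  ∂PRV = RV − PV + PR.
As a 27×18 matrix over Z this has rank 18, with invariant factors (1,1,1,1,1,1,1,1,1,1,1,1,1,1,1,1,1,2).

Computing H_k = (kernel of ∂_k) / (image of ∂_{k+1}):

  H_0: rank C_0 − rank ∂_1 = 9 − 8 = 1, and the invariant factors of ∂_1 are all 1, so H_0 = Z.
  H_1: rank ker ∂_1 − rank ∂_2 = (27 − 8) − 18 = 1, and ∂_2 has invariant factor 2 > 1, so H_1 = Z × Z/2.
  H_2: rank ker ∂_2 − rank ∂_3 = (18 − 18) − 0 = 0, and there is no ∂_3, so H_2 = 0.

Hence the Betti numbers are b_0 = 1, b_1 = 1, b_2 = 0.

b_0 = 1, b_1 = 1, b_2 = 0.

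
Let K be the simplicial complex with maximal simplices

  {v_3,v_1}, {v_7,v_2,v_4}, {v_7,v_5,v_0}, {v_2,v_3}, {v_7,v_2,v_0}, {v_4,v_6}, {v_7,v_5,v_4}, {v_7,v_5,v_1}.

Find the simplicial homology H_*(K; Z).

H_0 = Z,  H_1 = Z,  H_2 = 0.

Order the vertices as v_0 < v_1 < v_2 < v_3 < v_4 < v_5 < v_6 < v_7. Listing each simplex with vertices in this order, K has dimension 2 with simplices:

  0-simplices (8): [v_0], [v_1], [v_2], [v_3], [v_4], [v_5], [v_6], [v_7]
  1-simplices (13): [v_0,v_2], [v_0,v_5], [v_0,v_7], [v_1,v_3], [v_1,v_5], [v_1,v_7], [v_2,v_3], [v_2,v_4], [v_2,v_7], [v_4,v_5], [v_4,v_6], [v_4,v_7], [v_5,v_7]
  2-simplices (5): [v_0,v_2,v_7], [v_0,v_5,v_7], [v_1,v_5,v_7], [v_2,v_4,v_7], [v_4,v_5,v_7]

so the chain groups are C_0 ≅ Z^8, C_1 ≅ Z^13, C_2 ≅ Z^5.

Boundary ∂_1: C_1 → C_0 is given by ∂[p,q] = [q] − [p]. For instance
  ∂[v_1,v_3] = [v_3] − [v_1].
The 8×13 boundary matrix has rank 7 and Smith normal form diag(1,1,1,1,1,1,1).

The boundary map ∂_2: C_2 → C_1 acts by ∂[p,q,r] = [q,r] − [p,r] + [p,q]. For instance
  ∂[v_0,v_2,v_7] = [v_2,v_7] − [v_0,v_7] + [v_0,v_2],
  ∂[v_1,v_5,v_7] = [v_5,v_7] − [v_1,v_7] + [v_1,v_5].
The 13×5 boundary matrix has rank 5 and Smith normal form diag(1,1,1,1,1).

From H_k ≅ ker(∂_k) / im(∂_{k+1}) we obtain:

  H_0: rank C_0 − rank ∂_1 = 8 − 7 = 1, and the invariant factors of ∂_1 are all 1, so H_0 = Z.
  H_1: rank ker ∂_1 − rank ∂_2 = (13 − 7) − 5 = 1, and the invariant factors of ∂_2 are all 1, so H_1 = Z.
  H_2: rank ker ∂_2 − rank ∂_3 = (5 − 5) − 0 = 0, and there is no ∂_3, so H_2 = 0.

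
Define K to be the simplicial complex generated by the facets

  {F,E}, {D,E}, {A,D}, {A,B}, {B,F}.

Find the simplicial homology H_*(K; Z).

We work with the vertex ordering A < B < D < E < F. The simplices of K, each written with vertices in increasing order, are:

  0-simplices (5): A, B, D, E, F
  1-simplices (5): AB, AD, BF, DE, EF

giving chain groups C_0 ≅ Z^5, C_1 ≅ Z^5.

∂_1: C_1 → C_0 is given by ∂[p,q] = [q] − [p]. For instance
  ∂DE = E − D.
The resulting 5×5 matrix has rank 4, and its Smith normal form has invariant factors (1,1,1,1).

From H_k ≅ ker(∂_k) / im(∂_{k+1}) we obtain:

  H_0: rank C_0 − rank ∂_1 = 5 − 4 = 1, and the invariant factors of ∂_1 are all 1, so H_0 = Z.
  H_1: rank ker ∂_1 − rank ∂_2 = (5 − 4) − 0 = 1, and there is no ∂_2, so H_1 = Z.

As a check, the Euler characteristic is 5 − 5 = 0, which agrees with 1 − 1 = 0.

H_0 = Z,  H_1 = Z.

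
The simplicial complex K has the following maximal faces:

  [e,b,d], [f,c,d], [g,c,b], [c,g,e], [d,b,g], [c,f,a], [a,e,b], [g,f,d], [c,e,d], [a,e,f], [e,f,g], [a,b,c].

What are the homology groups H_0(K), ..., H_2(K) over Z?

Fix the vertex order a < b < c < d < e < f < g and write every simplex with vertices in increasing order. Then dim K = 2 and the simplices of K are:

  0-simplices (7): a, b, c, d, e, f, g
  1-simplices (18): ab, ac, ae, af, bc, bd, be, bg, cd, ce, cf, cg, de, df, dg, ef, eg, fg
  2-simplices (12): abc, abe, acf, aef, bcg, bde, bdg, cde, cdf, ceg, dfg, efg

Hence C_0 ≅ Z^7, C_1 ≅ Z^18, C_2 ≅ Z^12.

Boundary ∂_1: C_1 → C_0 is given by ∂[p,q] = [q] − [p].
The resulting 7×18 matrix has rank 6, and its Smith normal form has invariant factors (1,1,1,1,1,1).

The boundary map ∂_2: C_2 → C_1 acts by ∂[p,q,r] = [q,r] − [p,r] + [p,q]. For instance
  ∂dfg = fg − dg + df,
  ∂cdf = df − cf + cd.
As a 18×12 matrix over Z this has rank 12, with invariant factors (1,1,1,1,1,1,1,1,1,1,1,2).

Computing H_k = (kernel of ∂_k) / (image of ∂_{k+1}):

  H_0: rank C_0 − rank ∂_1 = 7 − 6 = 1, and the invariant factors of ∂_1 are all 1, so H_0 ≅ Z.
  H_1: rank ker ∂_1 − rank ∂_2 = (18 − 6) − 12 = 0, and ∂_2 has invariant factor 2 > 1, so H_1 ≅ Z/2.
  H_2: rank ker ∂_2 − rank ∂_3 = (12 − 12) − 0 = 0, and there is no ∂_3, so H_2 ≅ 0.

H_0 ≅ Z,  H_1 ≅ Z/2,  H_2 = 0.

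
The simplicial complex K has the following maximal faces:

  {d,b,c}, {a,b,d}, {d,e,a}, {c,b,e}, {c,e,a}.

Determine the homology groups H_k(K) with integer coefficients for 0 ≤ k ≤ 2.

Order the vertices as a < b < c < d < e. Listing each simplex with vertices in this order, K has dimension 2 with simplices:

  0-simplices (5): a, b, c, d, e
  1-simplices (10): ab, ac, ad, ae, bc, bd, be, cd, ce, de
  2-simplices (5): abd, ace, ade, bcd, bce

Hence C_0 ≅ Z^5, C_1 ≅ Z^10, C_2 ≅ Z^5.

Boundary ∂_1: C_1 → C_0 sends each edge [p,q] (with p < q) to q − p.
This gives a 5×10 integer matrix of rank 4; reducing to Smith normal form yields diagonal entries (1,1,1,1).

∂_2: C_2 → C_1 maps a triangle to the signed sum of its edges. For instance
  ∂bcd = cd − bd + bc,
  ∂abd = bd − ad + ab.
The resulting 10×5 matrix has rank 5, and its Smith normal form has invariant factors (1,1,1,1,1).

Reading off H_k = ker ∂_k / im ∂_{k+1}:

  H_0: rank C_0 − rank ∂_1 = 5 − 4 = 1, and the invariant factors of ∂_1 are all 1, so H_0 = Z.
  H_1: rank ker ∂_1 − rank ∂_2 = (10 − 4) − 5 = 1, and the invariant factors of ∂_2 are all 1, so H_1 = Z.
  H_2: rank ker ∂_2 − rank ∂_3 = (5 − 5) − 0 = 0, and there is no ∂_3, so H_2 = 0.

As a check, the Euler characteristic is 5 − 10 + 5 = 0, which agrees with 1 − 1 + 0 = 0.
(K is a triangulation of the Möbius band.)

H_0 ≅ Z,  H_1 ≅ Z,  H_2 = 0.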